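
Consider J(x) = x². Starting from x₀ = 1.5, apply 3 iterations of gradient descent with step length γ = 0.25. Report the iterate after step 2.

J′(x) = 2x
x₁ = 1.5 − 0.25·3 = 0.75
x₂ = 0.75 − 0.25·1.5 = 0.375

0.375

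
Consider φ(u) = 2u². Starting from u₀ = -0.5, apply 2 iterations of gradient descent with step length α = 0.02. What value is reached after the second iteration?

-0.4232

φ′(u) = 4u
u₁ = -0.5 − 0.02·(-2) = -0.46
u₂ = -0.46 − 0.02·(-1.84) = -0.4232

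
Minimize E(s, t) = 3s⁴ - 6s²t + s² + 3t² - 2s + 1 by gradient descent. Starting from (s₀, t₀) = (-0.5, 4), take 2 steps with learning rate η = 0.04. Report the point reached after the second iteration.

(-1.99560704, 2.749216)

∇E = (12s³ - 12st + 2s - 2, -6s² + 6t)
Step 1: at (-0.5, 4), ∇E = (19.5, 22.5) → (-0.5, 4) − 0.04·(19.5, 22.5) = (-1.28, 3.1)
Step 2: at (-1.28, 3.1), ∇E = (17.890176, 8.7696) → (-1.28, 3.1) − 0.04·(17.890176, 8.7696) = (-1.99560704, 2.749216)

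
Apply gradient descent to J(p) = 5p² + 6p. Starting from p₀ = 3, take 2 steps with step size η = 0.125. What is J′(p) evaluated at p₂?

2.25

J′(p) = 10p + 6
Step 1: J′(3) = 36; p₁ = 3 − 0.125·36 = -1.5
Step 2: J′(-1.5) = -9; p₂ = -1.5 − 0.125·(-9) = -0.375
J′(p) at (-0.375) = 2.25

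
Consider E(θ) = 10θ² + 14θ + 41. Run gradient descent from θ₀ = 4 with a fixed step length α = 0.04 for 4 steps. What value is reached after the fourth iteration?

E′(θ) = 20θ + 14
θ₁ = 4 − 0.04·94 = 0.24
θ₂ = 0.24 − 0.04·18.8 = -0.512
θ₃ = -0.512 − 0.04·3.76 = -0.6624
θ₄ = -0.6624 − 0.04·0.752 = -0.69248

-0.69248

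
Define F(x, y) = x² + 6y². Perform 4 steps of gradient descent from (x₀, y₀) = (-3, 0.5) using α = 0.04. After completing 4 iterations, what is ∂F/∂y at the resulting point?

∇F = (2x, 12y)
Step 1: at (-3, 0.5), ∇F = (-6, 6) → (-3, 0.5) − 0.04·(-6, 6) = (-2.76, 0.26)
Step 2: at (-2.76, 0.26), ∇F = (-5.52, 3.12) → (-2.76, 0.26) − 0.04·(-5.52, 3.12) = (-2.5392, 0.1352)
Step 3: at (-2.5392, 0.1352), ∇F = (-5.0784, 1.6224) → (-2.5392, 0.1352) − 0.04·(-5.0784, 1.6224) = (-2.336064, 0.070304)
Step 4: at (-2.336064, 0.070304), ∇F = (-4.672128, 0.843648) → (-2.336064, 0.070304) − 0.04·(-4.672128, 0.843648) = (-2.14917888, 0.03655808)
∂F/∂y at (-2.14917888, 0.03655808) = 0.43869696

0.43869696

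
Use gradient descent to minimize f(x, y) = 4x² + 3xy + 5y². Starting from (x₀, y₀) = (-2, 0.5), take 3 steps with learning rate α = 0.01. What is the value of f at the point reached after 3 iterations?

9.08942762242

∇f = (8x + 3y, 3x + 10y)
Step 1: at (-2, 0.5), ∇f = (-14.5, -1) → (-2, 0.5) − 0.01·(-14.5, -1) = (-1.855, 0.51)
Step 2: at (-1.855, 0.51), ∇f = (-13.31, -0.465) → (-1.855, 0.51) − 0.01·(-13.31, -0.465) = (-1.7219, 0.51465)
Step 3: at (-1.7219, 0.51465), ∇f = (-12.23125, -0.0192) → (-1.7219, 0.51465) − 0.01·(-12.23125, -0.0192) = (-1.5995875, 0.514842)
f(-1.5995875, 0.514842) = 9.08942762242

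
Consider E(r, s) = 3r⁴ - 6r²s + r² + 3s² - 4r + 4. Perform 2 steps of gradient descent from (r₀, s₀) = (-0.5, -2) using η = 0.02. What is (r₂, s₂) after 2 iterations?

∇E = (12r³ - 12rs + 2r - 4, -6r² + 6s)
(r₁, s₁) = (-0.5, -2) − 0.02·(-18.5, -13.5) = (-0.13, -1.73)
(r₂, s₂) = (-0.13, -1.73) − 0.02·(-6.985164, -10.4814) = (0.00970328, -1.520372)

(0.00970328, -1.520372)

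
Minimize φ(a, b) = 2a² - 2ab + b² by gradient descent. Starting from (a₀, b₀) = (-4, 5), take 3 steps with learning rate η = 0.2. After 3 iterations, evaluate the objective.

0.65312

∇φ = (4a - 2b, -2a + 2b)
Step 1: at (-4, 5), ∇φ = (-26, 18) → (-4, 5) − 0.2·(-26, 18) = (1.2, 1.4)
Step 2: at (1.2, 1.4), ∇φ = (2, 0.4) → (1.2, 1.4) − 0.2·(2, 0.4) = (0.8, 1.32)
Step 3: at (0.8, 1.32), ∇φ = (0.56, 1.04) → (0.8, 1.32) − 0.2·(0.56, 1.04) = (0.688, 1.112)
φ(0.688, 1.112) = 0.65312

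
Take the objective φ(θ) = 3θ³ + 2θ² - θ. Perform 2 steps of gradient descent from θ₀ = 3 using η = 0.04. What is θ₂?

φ′(θ) = 9θ² + 4θ - 1
θ₁ = 3 − 0.04·92 = -0.68
θ₂ = -0.68 − 0.04·0.4416 = -0.697664

-0.697664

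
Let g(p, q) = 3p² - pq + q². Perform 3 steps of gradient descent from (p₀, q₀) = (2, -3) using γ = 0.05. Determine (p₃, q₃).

(0.407625, -2.0125)

∇g = (6p - q, -p + 2q)
Step 1: at (2, -3), ∇g = (15, -8) → (2, -3) − 0.05·(15, -8) = (1.25, -2.6)
Step 2: at (1.25, -2.6), ∇g = (10.1, -6.45) → (1.25, -2.6) − 0.05·(10.1, -6.45) = (0.745, -2.2775)
Step 3: at (0.745, -2.2775), ∇g = (6.7475, -5.3) → (0.745, -2.2775) − 0.05·(6.7475, -5.3) = (0.407625, -2.0125)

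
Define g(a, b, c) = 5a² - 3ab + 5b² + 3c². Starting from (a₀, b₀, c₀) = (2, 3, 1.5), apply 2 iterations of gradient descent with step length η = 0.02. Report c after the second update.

1.1616

∇g = (10a - 3b, -3a + 10b, 6c)
Step 1: at (2, 3, 1.5), ∇g = (11, 24, 9) → (2, 3, 1.5) − 0.02·(11, 24, 9) = (1.78, 2.52, 1.32)
Step 2: at (1.78, 2.52, 1.32), ∇g = (10.24, 19.86, 7.92) → (1.78, 2.52, 1.32) − 0.02·(10.24, 19.86, 7.92) = (1.5752, 2.1228, 1.1616)
c = 1.1616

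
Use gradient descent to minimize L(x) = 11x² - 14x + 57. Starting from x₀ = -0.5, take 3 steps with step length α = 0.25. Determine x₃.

104.1875

L′(x) = 22x - 14
Step 1: L′(-0.5) = -25; x₁ = -0.5 − 0.25·(-25) = 5.75
Step 2: L′(5.75) = 112.5; x₂ = 5.75 − 0.25·112.5 = -22.375
Step 3: L′(-22.375) = -506.25; x₃ = -22.375 − 0.25·(-506.25) = 104.1875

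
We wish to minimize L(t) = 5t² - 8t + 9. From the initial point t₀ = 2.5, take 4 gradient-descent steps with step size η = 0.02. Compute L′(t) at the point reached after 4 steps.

6.9632

L′(t) = 10t - 8
t₁ = 2.5 − 0.02·17 = 2.16
t₂ = 2.16 − 0.02·13.6 = 1.888
t₃ = 1.888 − 0.02·10.88 = 1.6704
t₄ = 1.6704 − 0.02·8.704 = 1.49632
L′(t) at (1.49632) = 6.9632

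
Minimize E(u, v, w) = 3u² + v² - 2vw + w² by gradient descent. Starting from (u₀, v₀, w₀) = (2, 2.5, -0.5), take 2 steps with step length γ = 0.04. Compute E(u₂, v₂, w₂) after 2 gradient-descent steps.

8.48430336

∇E = (6u, 2v - 2w, -2v + 2w)
Step 1: at (2, 2.5, -0.5), ∇E = (12, 6, -6) → (2, 2.5, -0.5) − 0.04·(12, 6, -6) = (1.52, 2.26, -0.26)
Step 2: at (1.52, 2.26, -0.26), ∇E = (9.12, 5.04, -5.04) → (1.52, 2.26, -0.26) − 0.04·(9.12, 5.04, -5.04) = (1.1552, 2.0584, -0.0584)
E(1.1552, 2.0584, -0.0584) = 8.48430336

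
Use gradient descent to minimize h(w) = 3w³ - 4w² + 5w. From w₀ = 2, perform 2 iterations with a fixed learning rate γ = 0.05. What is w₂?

0.546875

h′(w) = 9w² - 8w + 5
Step 1: h′(2) = 25; w₁ = 2 − 0.05·25 = 0.75
Step 2: h′(0.75) = 4.0625; w₂ = 0.75 − 0.05·4.0625 = 0.546875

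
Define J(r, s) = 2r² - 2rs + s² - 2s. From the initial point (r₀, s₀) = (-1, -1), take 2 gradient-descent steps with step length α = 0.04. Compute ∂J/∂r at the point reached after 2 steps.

-1.7056

∇J = (4r - 2s, -2r + 2s - 2)
Step 1: at (-1, -1), ∇J = (-2, -2) → (-1, -1) − 0.04·(-2, -2) = (-0.92, -0.92)
Step 2: at (-0.92, -0.92), ∇J = (-1.84, -2) → (-0.92, -0.92) − 0.04·(-1.84, -2) = (-0.8464, -0.84)
∂J/∂r at (-0.8464, -0.84) = -1.7056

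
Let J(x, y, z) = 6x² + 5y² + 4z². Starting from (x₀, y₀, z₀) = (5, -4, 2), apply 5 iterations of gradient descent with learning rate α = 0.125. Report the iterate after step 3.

∇J = (12x, 10y, 8z)
(x₁, y₁, z₁) = (5, -4, 2) − 0.125·(60, -40, 16) = (-2.5, 1, 0)
(x₂, y₂, z₂) = (-2.5, 1, 0) − 0.125·(-30, 10, 0) = (1.25, -0.25, 0)
(x₃, y₃, z₃) = (1.25, -0.25, 0) − 0.125·(15, -2.5, 0) = (-0.625, 0.0625, 0)

(-0.625, 0.0625, 0)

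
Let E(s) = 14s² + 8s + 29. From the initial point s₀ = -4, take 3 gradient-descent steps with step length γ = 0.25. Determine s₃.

E′(s) = 28s + 8
Step 1: E′(-4) = -104; s₁ = -4 − 0.25·(-104) = 22
Step 2: E′(22) = 624; s₂ = 22 − 0.25·624 = -134
Step 3: E′(-134) = -3744; s₃ = -134 − 0.25·(-3744) = 802

802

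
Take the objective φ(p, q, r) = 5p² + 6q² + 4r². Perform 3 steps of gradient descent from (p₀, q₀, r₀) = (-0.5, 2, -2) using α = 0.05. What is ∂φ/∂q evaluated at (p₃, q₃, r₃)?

∇φ = (10p, 12q, 8r)
Step 1: at (-0.5, 2, -2), ∇φ = (-5, 24, -16) → (-0.5, 2, -2) − 0.05·(-5, 24, -16) = (-0.25, 0.8, -1.2)
Step 2: at (-0.25, 0.8, -1.2), ∇φ = (-2.5, 9.6, -9.6) → (-0.25, 0.8, -1.2) − 0.05·(-2.5, 9.6, -9.6) = (-0.125, 0.32, -0.72)
Step 3: at (-0.125, 0.32, -0.72), ∇φ = (-1.25, 3.84, -5.76) → (-0.125, 0.32, -0.72) − 0.05·(-1.25, 3.84, -5.76) = (-0.0625, 0.128, -0.432)
∂φ/∂q at (-0.0625, 0.128, -0.432) = 1.536

1.536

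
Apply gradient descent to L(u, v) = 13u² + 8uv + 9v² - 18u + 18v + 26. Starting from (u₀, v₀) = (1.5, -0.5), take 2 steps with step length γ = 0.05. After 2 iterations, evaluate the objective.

2.92715

∇L = (26u + 8v - 18, 8u + 18v + 18)
(u₁, v₁) = (1.5, -0.5) − 0.05·(17, 21) = (0.65, -1.55)
(u₂, v₂) = (0.65, -1.55) − 0.05·(-13.5, -4.7) = (1.325, -1.315)
L(1.325, -1.315) = 2.92715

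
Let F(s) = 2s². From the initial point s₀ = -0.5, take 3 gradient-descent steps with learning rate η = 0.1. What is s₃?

-0.108

F′(s) = 4s
Step 1: F′(-0.5) = -2; s₁ = -0.5 − 0.1·(-2) = -0.3
Step 2: F′(-0.3) = -1.2; s₂ = -0.3 − 0.1·(-1.2) = -0.18
Step 3: F′(-0.18) = -0.72; s₃ = -0.18 − 0.1·(-0.72) = -0.108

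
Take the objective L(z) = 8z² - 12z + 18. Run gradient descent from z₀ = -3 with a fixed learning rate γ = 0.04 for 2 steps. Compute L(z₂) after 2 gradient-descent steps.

15.389568

L′(z) = 16z - 12
Step 1: L′(-3) = -60; z₁ = -3 − 0.04·(-60) = -0.6
Step 2: L′(-0.6) = -21.6; z₂ = -0.6 − 0.04·(-21.6) = 0.264
L(0.264) = 15.389568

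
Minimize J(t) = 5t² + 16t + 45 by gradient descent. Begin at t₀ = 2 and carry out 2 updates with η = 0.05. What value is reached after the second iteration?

-0.7

J′(t) = 10t + 16
t₁ = 2 − 0.05·36 = 0.2
t₂ = 0.2 − 0.05·18 = -0.7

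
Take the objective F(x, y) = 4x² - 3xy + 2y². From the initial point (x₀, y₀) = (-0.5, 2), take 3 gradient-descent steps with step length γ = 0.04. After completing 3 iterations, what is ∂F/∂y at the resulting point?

3.849216

∇F = (8x - 3y, -3x + 4y)
(x₁, y₁) = (-0.5, 2) − 0.04·(-10, 9.5) = (-0.1, 1.62)
(x₂, y₂) = (-0.1, 1.62) − 0.04·(-5.66, 6.78) = (0.1264, 1.3488)
(x₃, y₃) = (0.1264, 1.3488) − 0.04·(-3.0352, 5.016) = (0.247808, 1.14816)
∂F/∂y at (0.247808, 1.14816) = 3.849216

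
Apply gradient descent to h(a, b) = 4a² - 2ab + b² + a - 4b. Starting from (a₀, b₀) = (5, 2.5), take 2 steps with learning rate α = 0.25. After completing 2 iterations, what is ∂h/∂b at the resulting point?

-13.5

∇h = (8a - 2b + 1, -2a + 2b - 4)
Step 1: at (5, 2.5), ∇h = (36, -9) → (5, 2.5) − 0.25·(36, -9) = (-4, 4.75)
Step 2: at (-4, 4.75), ∇h = (-40.5, 13.5) → (-4, 4.75) − 0.25·(-40.5, 13.5) = (6.125, 1.375)
∂h/∂b at (6.125, 1.375) = -13.5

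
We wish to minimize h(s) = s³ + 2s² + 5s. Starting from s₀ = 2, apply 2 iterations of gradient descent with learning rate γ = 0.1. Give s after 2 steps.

-0.875

h′(s) = 3s² + 4s + 5
Step 1: h′(2) = 25; s₁ = 2 − 0.1·25 = -0.5
Step 2: h′(-0.5) = 3.75; s₂ = -0.5 − 0.1·3.75 = -0.875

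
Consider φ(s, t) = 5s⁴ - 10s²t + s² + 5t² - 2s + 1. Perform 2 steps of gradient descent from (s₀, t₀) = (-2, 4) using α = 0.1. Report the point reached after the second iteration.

∇φ = (20s³ - 20st + 2s - 2, -10s² + 10t)
(s₁, t₁) = (-2, 4) − 0.1·(-6, 0) = (-1.4, 4)
(s₂, t₂) = (-1.4, 4) − 0.1·(52.32, 20.4) = (-6.632, 1.96)

(-6.632, 1.96)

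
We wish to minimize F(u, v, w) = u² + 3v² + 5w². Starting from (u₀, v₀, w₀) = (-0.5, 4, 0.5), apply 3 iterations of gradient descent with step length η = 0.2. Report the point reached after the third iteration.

∇F = (2u, 6v, 10w)
Step 1: at (-0.5, 4, 0.5), ∇F = (-1, 24, 5) → (-0.5, 4, 0.5) − 0.2·(-1, 24, 5) = (-0.3, -0.8, -0.5)
Step 2: at (-0.3, -0.8, -0.5), ∇F = (-0.6, -4.8, -5) → (-0.3, -0.8, -0.5) − 0.2·(-0.6, -4.8, -5) = (-0.18, 0.16, 0.5)
Step 3: at (-0.18, 0.16, 0.5), ∇F = (-0.36, 0.96, 5) → (-0.18, 0.16, 0.5) − 0.2·(-0.36, 0.96, 5) = (-0.108, -0.032, -0.5)

(-0.108, -0.032, -0.5)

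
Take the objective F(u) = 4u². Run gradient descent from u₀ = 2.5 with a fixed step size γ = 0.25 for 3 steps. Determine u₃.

F′(u) = 8u
Step 1: F′(2.5) = 20; u₁ = 2.5 − 0.25·20 = -2.5
Step 2: F′(-2.5) = -20; u₂ = -2.5 − 0.25·(-20) = 2.5
Step 3: F′(2.5) = 20; u₃ = 2.5 − 0.25·20 = -2.5

-2.5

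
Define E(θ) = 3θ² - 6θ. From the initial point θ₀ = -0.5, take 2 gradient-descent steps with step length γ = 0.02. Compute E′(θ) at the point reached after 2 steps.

-6.9696

E′(θ) = 6θ - 6
θ₁ = -0.5 − 0.02·(-9) = -0.32
θ₂ = -0.32 − 0.02·(-7.92) = -0.1616
E′(θ) at (-0.1616) = -6.9696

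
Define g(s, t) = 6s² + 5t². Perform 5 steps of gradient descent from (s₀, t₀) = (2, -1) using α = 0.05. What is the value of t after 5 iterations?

-0.03125

∇g = (12s, 10t)
(s₁, t₁) = (2, -1) − 0.05·(24, -10) = (0.8, -0.5)
(s₂, t₂) = (0.8, -0.5) − 0.05·(9.6, -5) = (0.32, -0.25)
(s₃, t₃) = (0.32, -0.25) − 0.05·(3.84, -2.5) = (0.128, -0.125)
(s₄, t₄) = (0.128, -0.125) − 0.05·(1.536, -1.25) = (0.0512, -0.0625)
(s₅, t₅) = (0.0512, -0.0625) − 0.05·(0.6144, -0.625) = (0.02048, -0.03125)
t = -0.03125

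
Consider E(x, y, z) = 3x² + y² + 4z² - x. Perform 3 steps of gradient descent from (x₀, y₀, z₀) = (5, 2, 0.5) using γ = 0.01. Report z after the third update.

0.389344

∇E = (6x - 1, 2y, 8z)
Step 1: at (5, 2, 0.5), ∇E = (29, 4, 4) → (5, 2, 0.5) − 0.01·(29, 4, 4) = (4.71, 1.96, 0.46)
Step 2: at (4.71, 1.96, 0.46), ∇E = (27.26, 3.92, 3.68) → (4.71, 1.96, 0.46) − 0.01·(27.26, 3.92, 3.68) = (4.4374, 1.9208, 0.4232)
Step 3: at (4.4374, 1.9208, 0.4232), ∇E = (25.6244, 3.8416, 3.3856) → (4.4374, 1.9208, 0.4232) − 0.01·(25.6244, 3.8416, 3.3856) = (4.181156, 1.882384, 0.389344)
z = 0.389344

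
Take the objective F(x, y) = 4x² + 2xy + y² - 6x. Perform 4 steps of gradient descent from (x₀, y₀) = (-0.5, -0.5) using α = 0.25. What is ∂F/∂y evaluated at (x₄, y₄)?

-5.4375

∇F = (8x + 2y - 6, 2x + 2y)
(x₁, y₁) = (-0.5, -0.5) − 0.25·(-11, -2) = (2.25, 0)
(x₂, y₂) = (2.25, 0) − 0.25·(12, 4.5) = (-0.75, -1.125)
(x₃, y₃) = (-0.75, -1.125) − 0.25·(-14.25, -3.75) = (2.8125, -0.1875)
(x₄, y₄) = (2.8125, -0.1875) − 0.25·(16.125, 5.25) = (-1.21875, -1.5)
∂F/∂y at (-1.21875, -1.5) = -5.4375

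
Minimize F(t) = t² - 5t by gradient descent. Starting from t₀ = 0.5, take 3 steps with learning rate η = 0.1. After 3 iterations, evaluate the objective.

F′(t) = 2t - 5
t₁ = 0.5 − 0.1·(-4) = 0.9
t₂ = 0.9 − 0.1·(-3.2) = 1.22
t₃ = 1.22 − 0.1·(-2.56) = 1.476
F(1.476) = -5.201424

-5.201424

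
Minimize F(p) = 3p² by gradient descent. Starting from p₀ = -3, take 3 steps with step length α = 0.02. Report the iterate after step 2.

-2.3232

F′(p) = 6p
p₁ = -3 − 0.02·(-18) = -2.64
p₂ = -2.64 − 0.02·(-15.84) = -2.3232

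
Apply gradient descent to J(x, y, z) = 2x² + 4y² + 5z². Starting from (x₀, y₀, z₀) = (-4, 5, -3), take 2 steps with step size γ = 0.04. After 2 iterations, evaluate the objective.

∇J = (4x, 8y, 10z)
Step 1: at (-4, 5, -3), ∇J = (-16, 40, -30) → (-4, 5, -3) − 0.04·(-16, 40, -30) = (-3.36, 3.4, -1.8)
Step 2: at (-3.36, 3.4, -1.8), ∇J = (-13.44, 27.2, -18) → (-3.36, 3.4, -1.8) − 0.04·(-13.44, 27.2, -18) = (-2.8224, 2.312, -1.08)
J(-2.8224, 2.312, -1.08) = 43.14525952

43.14525952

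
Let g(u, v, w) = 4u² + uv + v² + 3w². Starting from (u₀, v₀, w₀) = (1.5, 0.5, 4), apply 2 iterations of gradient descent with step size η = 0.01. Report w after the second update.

∇g = (8u + v, u + 2v, 6w)
Step 1: at (1.5, 0.5, 4), ∇g = (12.5, 2.5, 24) → (1.5, 0.5, 4) − 0.01·(12.5, 2.5, 24) = (1.375, 0.475, 3.76)
Step 2: at (1.375, 0.475, 3.76), ∇g = (11.475, 2.325, 22.56) → (1.375, 0.475, 3.76) − 0.01·(11.475, 2.325, 22.56) = (1.26025, 0.45175, 3.5344)
w = 3.5344

3.5344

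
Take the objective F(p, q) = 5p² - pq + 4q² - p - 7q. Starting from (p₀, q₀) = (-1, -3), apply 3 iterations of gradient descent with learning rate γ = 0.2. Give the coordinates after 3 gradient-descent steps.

∇F = (10p - q - 1, -p + 8q - 7)
Step 1: at (-1, -3), ∇F = (-8, -30) → (-1, -3) − 0.2·(-8, -30) = (0.6, 3)
Step 2: at (0.6, 3), ∇F = (2, 16.4) → (0.6, 3) − 0.2·(2, 16.4) = (0.2, -0.28)
Step 3: at (0.2, -0.28), ∇F = (1.28, -9.44) → (0.2, -0.28) − 0.2·(1.28, -9.44) = (-0.056, 1.608)

(-0.056, 1.608)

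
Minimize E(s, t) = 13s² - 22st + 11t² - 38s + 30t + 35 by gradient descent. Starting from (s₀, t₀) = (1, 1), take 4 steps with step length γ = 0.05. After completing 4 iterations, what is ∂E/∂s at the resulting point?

-97.3064

∇E = (26s - 22t - 38, -22s + 22t + 30)
(s₁, t₁) = (1, 1) − 0.05·(-34, 30) = (2.7, -0.5)
(s₂, t₂) = (2.7, -0.5) − 0.05·(43.2, -40.4) = (0.54, 1.52)
(s₃, t₃) = (0.54, 1.52) − 0.05·(-57.4, 51.56) = (3.41, -1.058)
(s₄, t₄) = (3.41, -1.058) − 0.05·(73.936, -68.296) = (-0.2868, 2.3568)
∂E/∂s at (-0.2868, 2.3568) = -97.3064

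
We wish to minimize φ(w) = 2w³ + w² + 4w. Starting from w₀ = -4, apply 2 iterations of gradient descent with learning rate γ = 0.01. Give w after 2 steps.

φ′(w) = 6w² + 2w + 4
w₁ = -4 − 0.01·92 = -4.92
w₂ = -4.92 − 0.01·139.3984 = -6.313984

-6.313984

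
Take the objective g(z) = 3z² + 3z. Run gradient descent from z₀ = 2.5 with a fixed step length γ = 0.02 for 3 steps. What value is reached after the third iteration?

1.544416

g′(z) = 6z + 3
Step 1: g′(2.5) = 18; z₁ = 2.5 − 0.02·18 = 2.14
Step 2: g′(2.14) = 15.84; z₂ = 2.14 − 0.02·15.84 = 1.8232
Step 3: g′(1.8232) = 13.9392; z₃ = 1.8232 − 0.02·13.9392 = 1.544416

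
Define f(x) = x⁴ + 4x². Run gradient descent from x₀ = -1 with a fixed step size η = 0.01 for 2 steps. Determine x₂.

f′(x) = 4x³ + 8x
Step 1: f′(-1) = -12; x₁ = -1 − 0.01·(-12) = -0.88
Step 2: f′(-0.88) = -9.765888; x₂ = -0.88 − 0.01·(-9.765888) = -0.78234112

-0.78234112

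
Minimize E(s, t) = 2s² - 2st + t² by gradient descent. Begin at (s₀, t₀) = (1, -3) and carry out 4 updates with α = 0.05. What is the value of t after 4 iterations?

∇E = (4s - 2t, -2s + 2t)
(s₁, t₁) = (1, -3) − 0.05·(10, -8) = (0.5, -2.6)
(s₂, t₂) = (0.5, -2.6) − 0.05·(7.2, -6.2) = (0.14, -2.29)
(s₃, t₃) = (0.14, -2.29) − 0.05·(5.14, -4.86) = (-0.117, -2.047)
(s₄, t₄) = (-0.117, -2.047) − 0.05·(3.626, -3.86) = (-0.2983, -1.854)
t = -1.854

-1.854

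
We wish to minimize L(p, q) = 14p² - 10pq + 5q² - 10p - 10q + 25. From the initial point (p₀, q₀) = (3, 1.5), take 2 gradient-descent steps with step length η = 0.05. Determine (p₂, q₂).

∇L = (28p - 10q - 10, -10p + 10q - 10)
Step 1: at (3, 1.5), ∇L = (59, -25) → (3, 1.5) − 0.05·(59, -25) = (0.05, 2.75)
Step 2: at (0.05, 2.75), ∇L = (-36.1, 17) → (0.05, 2.75) − 0.05·(-36.1, 17) = (1.855, 1.9)

(1.855, 1.9)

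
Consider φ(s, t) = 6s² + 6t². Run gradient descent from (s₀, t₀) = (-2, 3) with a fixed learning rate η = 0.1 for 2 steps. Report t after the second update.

0.12

∇φ = (12s, 12t)
(s₁, t₁) = (-2, 3) − 0.1·(-24, 36) = (0.4, -0.6)
(s₂, t₂) = (0.4, -0.6) − 0.1·(4.8, -7.2) = (-0.08, 0.12)
t = 0.12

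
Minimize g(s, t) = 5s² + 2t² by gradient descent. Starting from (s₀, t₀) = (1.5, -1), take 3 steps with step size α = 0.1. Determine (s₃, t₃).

(0, -0.216)

∇g = (10s, 4t)
(s₁, t₁) = (1.5, -1) − 0.1·(15, -4) = (0, -0.6)
(s₂, t₂) = (0, -0.6) − 0.1·(0, -2.4) = (0, -0.36)
(s₃, t₃) = (0, -0.36) − 0.1·(0, -1.44) = (0, -0.216)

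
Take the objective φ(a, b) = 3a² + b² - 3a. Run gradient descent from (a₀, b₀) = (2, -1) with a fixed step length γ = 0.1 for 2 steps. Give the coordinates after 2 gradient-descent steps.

(0.74, -0.64)

∇φ = (6a - 3, 2b)
(a₁, b₁) = (2, -1) − 0.1·(9, -2) = (1.1, -0.8)
(a₂, b₂) = (1.1, -0.8) − 0.1·(3.6, -1.6) = (0.74, -0.64)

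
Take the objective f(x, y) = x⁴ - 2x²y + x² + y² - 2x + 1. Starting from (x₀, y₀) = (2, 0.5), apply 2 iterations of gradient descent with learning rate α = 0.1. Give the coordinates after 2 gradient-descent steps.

∇f = (4x³ - 4xy + 2x - 2, -2x² + 2y)
Step 1: at (2, 0.5), ∇f = (30, -7) → (2, 0.5) − 0.1·(30, -7) = (-1, 1.2)
Step 2: at (-1, 1.2), ∇f = (-3.2, 0.4) → (-1, 1.2) − 0.1·(-3.2, 0.4) = (-0.68, 1.16)

(-0.68, 1.16)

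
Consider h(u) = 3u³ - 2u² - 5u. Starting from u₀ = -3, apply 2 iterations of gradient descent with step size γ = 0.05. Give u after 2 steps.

h′(u) = 9u² - 4u - 5
Step 1: h′(-3) = 88; u₁ = -3 − 0.05·88 = -7.4
Step 2: h′(-7.4) = 517.44; u₂ = -7.4 − 0.05·517.44 = -33.272

-33.272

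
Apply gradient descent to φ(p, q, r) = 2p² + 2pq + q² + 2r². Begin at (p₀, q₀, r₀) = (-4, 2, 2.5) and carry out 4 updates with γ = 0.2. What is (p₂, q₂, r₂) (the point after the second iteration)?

∇φ = (4p + 2q, 2p + 2q, 4r)
Step 1: at (-4, 2, 2.5), ∇φ = (-12, -4, 10) → (-4, 2, 2.5) − 0.2·(-12, -4, 10) = (-1.6, 2.8, 0.5)
Step 2: at (-1.6, 2.8, 0.5), ∇φ = (-0.8, 2.4, 2) → (-1.6, 2.8, 0.5) − 0.2·(-0.8, 2.4, 2) = (-1.44, 2.32, 0.1)

(-1.44, 2.32, 0.1)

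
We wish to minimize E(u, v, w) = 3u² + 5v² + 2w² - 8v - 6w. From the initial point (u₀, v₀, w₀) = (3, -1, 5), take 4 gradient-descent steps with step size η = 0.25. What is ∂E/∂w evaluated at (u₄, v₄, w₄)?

∇E = (6u, 10v - 8, 4w - 6)
(u₁, v₁, w₁) = (3, -1, 5) − 0.25·(18, -18, 14) = (-1.5, 3.5, 1.5)
(u₂, v₂, w₂) = (-1.5, 3.5, 1.5) − 0.25·(-9, 27, 0) = (0.75, -3.25, 1.5)
(u₃, v₃, w₃) = (0.75, -3.25, 1.5) − 0.25·(4.5, -40.5, 0) = (-0.375, 6.875, 1.5)
(u₄, v₄, w₄) = (-0.375, 6.875, 1.5) − 0.25·(-2.25, 60.75, 0) = (0.1875, -8.3125, 1.5)
∂E/∂w at (0.1875, -8.3125, 1.5) = 0

0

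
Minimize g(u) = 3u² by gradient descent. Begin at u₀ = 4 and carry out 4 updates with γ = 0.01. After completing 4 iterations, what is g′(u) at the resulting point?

18.73797504

g′(u) = 6u
Step 1: g′(4) = 24; u₁ = 4 − 0.01·24 = 3.76
Step 2: g′(3.76) = 22.56; u₂ = 3.76 − 0.01·22.56 = 3.5344
Step 3: g′(3.5344) = 21.2064; u₃ = 3.5344 − 0.01·21.2064 = 3.322336
Step 4: g′(3.322336) = 19.934016; u₄ = 3.322336 − 0.01·19.934016 = 3.12299584
g′(u) at (3.12299584) = 18.73797504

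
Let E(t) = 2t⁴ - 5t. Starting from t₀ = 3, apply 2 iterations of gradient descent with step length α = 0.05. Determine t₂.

164.84755

E′(t) = 8t³ - 5
Step 1: E′(3) = 211; t₁ = 3 − 0.05·211 = -7.55
Step 2: E′(-7.55) = -3447.951; t₂ = -7.55 − 0.05·(-3447.951) = 164.84755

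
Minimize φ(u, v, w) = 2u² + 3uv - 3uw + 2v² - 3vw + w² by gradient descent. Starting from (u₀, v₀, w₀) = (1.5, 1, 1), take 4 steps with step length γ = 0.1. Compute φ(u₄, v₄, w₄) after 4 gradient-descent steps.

∇φ = (4u + 3v - 3w, 3u + 4v - 3w, -3u - 3v + 2w)
Step 1: at (1.5, 1, 1), ∇φ = (6, 5.5, -5.5) → (1.5, 1, 1) − 0.1·(6, 5.5, -5.5) = (0.9, 0.45, 1.55)
Step 2: at (0.9, 0.45, 1.55), ∇φ = (0.3, -0.15, -0.95) → (0.9, 0.45, 1.55) − 0.1·(0.3, -0.15, -0.95) = (0.87, 0.465, 1.645)
Step 3: at (0.87, 0.465, 1.645), ∇φ = (-0.06, -0.465, -0.715) → (0.87, 0.465, 1.645) − 0.1·(-0.06, -0.465, -0.715) = (0.876, 0.5115, 1.7165)
Step 4: at (0.876, 0.5115, 1.7165), ∇φ = (-0.111, -0.4755, -0.7295) → (0.876, 0.5115, 1.7165) − 0.1·(-0.111, -0.4755, -0.7295) = (0.8871, 0.55905, 1.78945)
φ(0.8871, 0.55905, 1.78945) = -0.87454166

-0.87454166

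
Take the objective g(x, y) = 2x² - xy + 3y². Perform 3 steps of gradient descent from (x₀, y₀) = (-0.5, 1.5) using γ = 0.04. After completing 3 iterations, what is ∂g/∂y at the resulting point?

3.936896

∇g = (4x - y, -x + 6y)
Step 1: at (-0.5, 1.5), ∇g = (-3.5, 9.5) → (-0.5, 1.5) − 0.04·(-3.5, 9.5) = (-0.36, 1.12)
Step 2: at (-0.36, 1.12), ∇g = (-2.56, 7.08) → (-0.36, 1.12) − 0.04·(-2.56, 7.08) = (-0.2576, 0.8368)
Step 3: at (-0.2576, 0.8368), ∇g = (-1.8672, 5.2784) → (-0.2576, 0.8368) − 0.04·(-1.8672, 5.2784) = (-0.182912, 0.625664)
∂g/∂y at (-0.182912, 0.625664) = 3.936896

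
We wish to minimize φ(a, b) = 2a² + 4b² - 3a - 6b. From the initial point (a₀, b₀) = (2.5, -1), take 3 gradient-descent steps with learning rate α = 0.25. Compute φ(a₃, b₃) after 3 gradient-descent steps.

8.875

∇φ = (4a - 3, 8b - 6)
Step 1: at (2.5, -1), ∇φ = (7, -14) → (2.5, -1) − 0.25·(7, -14) = (0.75, 2.5)
Step 2: at (0.75, 2.5), ∇φ = (0, 14) → (0.75, 2.5) − 0.25·(0, 14) = (0.75, -1)
Step 3: at (0.75, -1), ∇φ = (0, -14) → (0.75, -1) − 0.25·(0, -14) = (0.75, 2.5)
φ(0.75, 2.5) = 8.875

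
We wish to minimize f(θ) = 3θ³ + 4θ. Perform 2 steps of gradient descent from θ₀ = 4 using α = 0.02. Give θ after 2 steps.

0.765312

f′(θ) = 9θ² + 4
Step 1: f′(4) = 148; θ₁ = 4 − 0.02·148 = 1.04
Step 2: f′(1.04) = 13.7344; θ₂ = 1.04 − 0.02·13.7344 = 0.765312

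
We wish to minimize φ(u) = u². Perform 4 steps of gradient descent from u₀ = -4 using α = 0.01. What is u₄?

φ′(u) = 2u
Step 1: φ′(-4) = -8; u₁ = -4 − 0.01·(-8) = -3.92
Step 2: φ′(-3.92) = -7.84; u₂ = -3.92 − 0.01·(-7.84) = -3.8416
Step 3: φ′(-3.8416) = -7.6832; u₃ = -3.8416 − 0.01·(-7.6832) = -3.764768
Step 4: φ′(-3.764768) = -7.529536; u₄ = -3.764768 − 0.01·(-7.529536) = -3.68947264

-3.68947264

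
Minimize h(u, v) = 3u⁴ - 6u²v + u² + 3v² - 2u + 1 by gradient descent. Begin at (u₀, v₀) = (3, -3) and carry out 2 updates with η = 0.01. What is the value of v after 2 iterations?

∇h = (12u³ - 12uv + 2u - 2, -6u² + 6v)
Step 1: at (3, -3), ∇h = (436, -72) → (3, -3) − 0.01·(436, -72) = (-1.36, -2.28)
Step 2: at (-1.36, -2.28), ∇h = (-72.115072, -24.7776) → (-1.36, -2.28) − 0.01·(-72.115072, -24.7776) = (-0.63884928, -2.032224)
v = -2.032224

-2.032224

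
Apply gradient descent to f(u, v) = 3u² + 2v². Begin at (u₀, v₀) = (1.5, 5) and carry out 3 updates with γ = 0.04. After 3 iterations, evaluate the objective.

∇f = (6u, 4v)
(u₁, v₁) = (1.5, 5) − 0.04·(9, 20) = (1.14, 4.2)
(u₂, v₂) = (1.14, 4.2) − 0.04·(6.84, 16.8) = (0.8664, 3.528)
(u₃, v₃) = (0.8664, 3.528) − 0.04·(5.1984, 14.112) = (0.658464, 2.96352)
f(0.658464, 2.96352) = 18.865626098688

18.865626098688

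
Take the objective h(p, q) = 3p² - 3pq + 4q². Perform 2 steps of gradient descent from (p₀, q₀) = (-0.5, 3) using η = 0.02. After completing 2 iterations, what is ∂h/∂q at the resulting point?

∇h = (6p - 3q, -3p + 8q)
Step 1: at (-0.5, 3), ∇h = (-12, 25.5) → (-0.5, 3) − 0.02·(-12, 25.5) = (-0.26, 2.49)
Step 2: at (-0.26, 2.49), ∇h = (-9.03, 20.7) → (-0.26, 2.49) − 0.02·(-9.03, 20.7) = (-0.0794, 2.076)
∂h/∂q at (-0.0794, 2.076) = 16.8462

16.8462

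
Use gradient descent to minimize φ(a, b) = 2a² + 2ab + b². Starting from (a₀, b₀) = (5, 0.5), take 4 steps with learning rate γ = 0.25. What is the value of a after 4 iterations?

∇φ = (4a + 2b, 2a + 2b)
Step 1: at (5, 0.5), ∇φ = (21, 11) → (5, 0.5) − 0.25·(21, 11) = (-0.25, -2.25)
Step 2: at (-0.25, -2.25), ∇φ = (-5.5, -5) → (-0.25, -2.25) − 0.25·(-5.5, -5) = (1.125, -1)
Step 3: at (1.125, -1), ∇φ = (2.5, 0.25) → (1.125, -1) − 0.25·(2.5, 0.25) = (0.5, -1.0625)
Step 4: at (0.5, -1.0625), ∇φ = (-0.125, -1.125) → (0.5, -1.0625) − 0.25·(-0.125, -1.125) = (0.53125, -0.78125)
a = 0.53125

0.53125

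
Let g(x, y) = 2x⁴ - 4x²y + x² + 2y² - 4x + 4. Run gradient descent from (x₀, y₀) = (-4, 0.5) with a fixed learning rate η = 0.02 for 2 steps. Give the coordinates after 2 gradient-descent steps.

(-29.69063936, 4.636448)

∇g = (8x³ - 8xy + 2x - 4, -4x² + 4y)
(x₁, y₁) = (-4, 0.5) − 0.02·(-508, -62) = (6.16, 1.74)
(x₂, y₂) = (6.16, 1.74) − 0.02·(1792.531968, -144.8224) = (-29.69063936, 4.636448)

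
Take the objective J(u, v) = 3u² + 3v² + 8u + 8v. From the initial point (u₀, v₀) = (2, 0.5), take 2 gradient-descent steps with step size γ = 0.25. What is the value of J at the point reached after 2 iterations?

-7.953125

∇J = (6u + 8, 6v + 8)
(u₁, v₁) = (2, 0.5) − 0.25·(20, 11) = (-3, -2.25)
(u₂, v₂) = (-3, -2.25) − 0.25·(-10, -5.5) = (-0.5, -0.875)
J(-0.5, -0.875) = -7.953125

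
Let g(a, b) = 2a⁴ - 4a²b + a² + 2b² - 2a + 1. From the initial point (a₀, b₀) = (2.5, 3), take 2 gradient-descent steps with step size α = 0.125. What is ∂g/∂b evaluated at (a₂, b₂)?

∇g = (8a³ - 8ab + 2a - 2, -4a² + 4b)
Step 1: at (2.5, 3), ∇g = (68, -13) → (2.5, 3) − 0.125·(68, -13) = (-6, 4.625)
Step 2: at (-6, 4.625), ∇g = (-1520, -125.5) → (-6, 4.625) − 0.125·(-1520, -125.5) = (184, 20.3125)
∂g/∂b at (184, 20.3125) = -135342.75

-135342.75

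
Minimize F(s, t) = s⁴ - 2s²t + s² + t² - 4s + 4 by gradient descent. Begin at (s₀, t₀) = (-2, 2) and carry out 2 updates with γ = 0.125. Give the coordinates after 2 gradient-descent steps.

(2, 2.125)

∇F = (4s³ - 4st + 2s - 4, -2s² + 2t)
(s₁, t₁) = (-2, 2) − 0.125·(-24, -4) = (1, 2.5)
(s₂, t₂) = (1, 2.5) − 0.125·(-8, 3) = (2, 2.125)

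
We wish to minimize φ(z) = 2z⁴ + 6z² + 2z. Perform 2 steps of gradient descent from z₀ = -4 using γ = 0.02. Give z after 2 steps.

φ′(z) = 8z³ + 12z + 2
z₁ = -4 − 0.02·(-558) = 7.16
z₂ = 7.16 − 0.02·3024.413568 = -53.32827136

-53.32827136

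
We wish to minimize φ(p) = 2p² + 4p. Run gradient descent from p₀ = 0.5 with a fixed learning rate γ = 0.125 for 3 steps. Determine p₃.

-0.8125

φ′(p) = 4p + 4
p₁ = 0.5 − 0.125·6 = -0.25
p₂ = -0.25 − 0.125·3 = -0.625
p₃ = -0.625 − 0.125·1.5 = -0.8125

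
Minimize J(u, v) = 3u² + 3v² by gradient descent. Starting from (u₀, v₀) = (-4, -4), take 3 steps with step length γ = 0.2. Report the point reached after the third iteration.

(0.032, 0.032)

∇J = (6u, 6v)
Step 1: at (-4, -4), ∇J = (-24, -24) → (-4, -4) − 0.2·(-24, -24) = (0.8, 0.8)
Step 2: at (0.8, 0.8), ∇J = (4.8, 4.8) → (0.8, 0.8) − 0.2·(4.8, 4.8) = (-0.16, -0.16)
Step 3: at (-0.16, -0.16), ∇J = (-0.96, -0.96) → (-0.16, -0.16) − 0.2·(-0.96, -0.96) = (0.032, 0.032)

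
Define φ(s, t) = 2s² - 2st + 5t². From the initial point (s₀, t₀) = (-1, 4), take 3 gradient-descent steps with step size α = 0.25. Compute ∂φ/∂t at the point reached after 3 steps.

∇φ = (4s - 2t, -2s + 10t)
(s₁, t₁) = (-1, 4) − 0.25·(-12, 42) = (2, -6.5)
(s₂, t₂) = (2, -6.5) − 0.25·(21, -69) = (-3.25, 10.75)
(s₃, t₃) = (-3.25, 10.75) − 0.25·(-34.5, 114) = (5.375, -17.75)
∂φ/∂t at (5.375, -17.75) = -188.25

-188.25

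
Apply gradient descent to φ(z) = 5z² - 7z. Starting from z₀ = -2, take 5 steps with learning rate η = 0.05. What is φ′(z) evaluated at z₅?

φ′(z) = 10z - 7
Step 1: φ′(-2) = -27; z₁ = -2 − 0.05·(-27) = -0.65
Step 2: φ′(-0.65) = -13.5; z₂ = -0.65 − 0.05·(-13.5) = 0.025
Step 3: φ′(0.025) = -6.75; z₃ = 0.025 − 0.05·(-6.75) = 0.3625
Step 4: φ′(0.3625) = -3.375; z₄ = 0.3625 − 0.05·(-3.375) = 0.53125
Step 5: φ′(0.53125) = -1.6875; z₅ = 0.53125 − 0.05·(-1.6875) = 0.615625
φ′(z) at (0.615625) = -0.84375

-0.84375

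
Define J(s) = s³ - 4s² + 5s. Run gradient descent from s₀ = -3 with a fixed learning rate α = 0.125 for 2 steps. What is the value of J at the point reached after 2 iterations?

-210180.908203125

J′(s) = 3s² - 8s + 5
Step 1: J′(-3) = 56; s₁ = -3 − 0.125·56 = -10
Step 2: J′(-10) = 385; s₂ = -10 − 0.125·385 = -58.125
J(-58.125) = -210180.908203125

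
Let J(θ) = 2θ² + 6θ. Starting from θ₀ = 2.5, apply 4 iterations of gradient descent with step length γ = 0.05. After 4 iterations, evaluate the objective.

J′(θ) = 4θ + 6
θ₁ = 2.5 − 0.05·16 = 1.7
θ₂ = 1.7 − 0.05·12.8 = 1.06
θ₃ = 1.06 − 0.05·10.24 = 0.548
θ₄ = 0.548 − 0.05·8.192 = 0.1384
J(0.1384) = 0.86870912

0.86870912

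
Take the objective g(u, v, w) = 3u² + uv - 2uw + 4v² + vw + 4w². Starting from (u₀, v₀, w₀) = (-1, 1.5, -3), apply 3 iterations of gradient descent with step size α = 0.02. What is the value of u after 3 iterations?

∇g = (6u + v - 2w, u + 8v + w, -2u + v + 8w)
Step 1: at (-1, 1.5, -3), ∇g = (1.5, 8, -20.5) → (-1, 1.5, -3) − 0.02·(1.5, 8, -20.5) = (-1.03, 1.34, -2.59)
Step 2: at (-1.03, 1.34, -2.59), ∇g = (0.34, 7.1, -17.32) → (-1.03, 1.34, -2.59) − 0.02·(0.34, 7.1, -17.32) = (-1.0368, 1.198, -2.2436)
Step 3: at (-1.0368, 1.198, -2.2436), ∇g = (-0.5356, 6.3036, -14.6772) → (-1.0368, 1.198, -2.2436) − 0.02·(-0.5356, 6.3036, -14.6772) = (-1.026088, 1.071928, -1.950056)
u = -1.026088

-1.026088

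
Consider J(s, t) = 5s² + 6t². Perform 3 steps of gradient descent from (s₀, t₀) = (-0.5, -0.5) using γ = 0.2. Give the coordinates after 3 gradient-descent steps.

(0.5, 1.372)

∇J = (10s, 12t)
(s₁, t₁) = (-0.5, -0.5) − 0.2·(-5, -6) = (0.5, 0.7)
(s₂, t₂) = (0.5, 0.7) − 0.2·(5, 8.4) = (-0.5, -0.98)
(s₃, t₃) = (-0.5, -0.98) − 0.2·(-5, -11.76) = (0.5, 1.372)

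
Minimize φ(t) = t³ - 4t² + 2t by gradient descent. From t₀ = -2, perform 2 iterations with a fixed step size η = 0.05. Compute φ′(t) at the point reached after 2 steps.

196.95421875

φ′(t) = 3t² - 8t + 2
Step 1: φ′(-2) = 30; t₁ = -2 − 0.05·30 = -3.5
Step 2: φ′(-3.5) = 66.75; t₂ = -3.5 − 0.05·66.75 = -6.8375
φ′(t) at (-6.8375) = 196.95421875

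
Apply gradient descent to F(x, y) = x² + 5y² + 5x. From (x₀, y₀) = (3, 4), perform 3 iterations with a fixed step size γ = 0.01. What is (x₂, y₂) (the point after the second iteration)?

(2.7822, 3.24)

∇F = (2x + 5, 10y)
(x₁, y₁) = (3, 4) − 0.01·(11, 40) = (2.89, 3.6)
(x₂, y₂) = (2.89, 3.6) − 0.01·(10.78, 36) = (2.7822, 3.24)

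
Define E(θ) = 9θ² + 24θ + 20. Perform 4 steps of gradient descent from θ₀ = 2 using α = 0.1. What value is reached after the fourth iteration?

0.032

E′(θ) = 18θ + 24
Step 1: E′(2) = 60; θ₁ = 2 − 0.1·60 = -4
Step 2: E′(-4) = -48; θ₂ = -4 − 0.1·(-48) = 0.8
Step 3: E′(0.8) = 38.4; θ₃ = 0.8 − 0.1·38.4 = -3.04
Step 4: E′(-3.04) = -30.72; θ₄ = -3.04 − 0.1·(-30.72) = 0.032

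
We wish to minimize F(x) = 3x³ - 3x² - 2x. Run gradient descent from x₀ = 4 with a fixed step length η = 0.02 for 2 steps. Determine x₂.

F′(x) = 9x² - 6x - 2
x₁ = 4 − 0.02·118 = 1.64
x₂ = 1.64 − 0.02·12.3664 = 1.392672

1.392672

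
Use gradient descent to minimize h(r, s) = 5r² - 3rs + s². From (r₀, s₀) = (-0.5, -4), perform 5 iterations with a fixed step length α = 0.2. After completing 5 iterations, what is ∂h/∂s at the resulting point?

∇h = (10r - 3s, -3r + 2s)
(r₁, s₁) = (-0.5, -4) − 0.2·(7, -6.5) = (-1.9, -2.7)
(r₂, s₂) = (-1.9, -2.7) − 0.2·(-10.9, 0.3) = (0.28, -2.76)
(r₃, s₃) = (0.28, -2.76) − 0.2·(11.08, -6.36) = (-1.936, -1.488)
(r₄, s₄) = (-1.936, -1.488) − 0.2·(-14.896, 2.832) = (1.0432, -2.0544)
(r₅, s₅) = (1.0432, -2.0544) − 0.2·(16.5952, -7.2384) = (-2.27584, -0.60672)
∂h/∂s at (-2.27584, -0.60672) = 5.61408

5.61408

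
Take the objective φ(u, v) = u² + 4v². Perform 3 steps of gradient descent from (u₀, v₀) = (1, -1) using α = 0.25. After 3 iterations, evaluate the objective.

4.015625

∇φ = (2u, 8v)
Step 1: at (1, -1), ∇φ = (2, -8) → (1, -1) − 0.25·(2, -8) = (0.5, 1)
Step 2: at (0.5, 1), ∇φ = (1, 8) → (0.5, 1) − 0.25·(1, 8) = (0.25, -1)
Step 3: at (0.25, -1), ∇φ = (0.5, -8) → (0.25, -1) − 0.25·(0.5, -8) = (0.125, 1)
φ(0.125, 1) = 4.015625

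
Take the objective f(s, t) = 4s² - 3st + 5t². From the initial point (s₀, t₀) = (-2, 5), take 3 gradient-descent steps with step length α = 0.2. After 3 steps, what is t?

-12.464

∇f = (8s - 3t, -3s + 10t)
Step 1: at (-2, 5), ∇f = (-31, 56) → (-2, 5) − 0.2·(-31, 56) = (4.2, -6.2)
Step 2: at (4.2, -6.2), ∇f = (52.2, -74.6) → (4.2, -6.2) − 0.2·(52.2, -74.6) = (-6.24, 8.72)
Step 3: at (-6.24, 8.72), ∇f = (-76.08, 105.92) → (-6.24, 8.72) − 0.2·(-76.08, 105.92) = (8.976, -12.464)
t = -12.464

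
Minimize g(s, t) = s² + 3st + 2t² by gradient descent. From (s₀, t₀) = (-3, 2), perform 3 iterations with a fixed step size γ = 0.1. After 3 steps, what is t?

2.205

∇g = (2s + 3t, 3s + 4t)
(s₁, t₁) = (-3, 2) − 0.1·(0, -1) = (-3, 2.1)
(s₂, t₂) = (-3, 2.1) − 0.1·(0.3, -0.6) = (-3.03, 2.16)
(s₃, t₃) = (-3.03, 2.16) − 0.1·(0.42, -0.45) = (-3.072, 2.205)
t = 2.205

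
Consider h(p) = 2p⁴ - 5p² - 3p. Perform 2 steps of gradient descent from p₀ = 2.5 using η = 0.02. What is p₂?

0.70390144

h′(p) = 8p³ - 10p - 3
Step 1: h′(2.5) = 97; p₁ = 2.5 − 0.02·97 = 0.56
Step 2: h′(0.56) = -7.195072; p₂ = 0.56 − 0.02·(-7.195072) = 0.70390144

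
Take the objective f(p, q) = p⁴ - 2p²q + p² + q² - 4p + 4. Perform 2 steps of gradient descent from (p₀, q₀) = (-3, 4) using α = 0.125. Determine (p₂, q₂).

(-75.1484375, 12.203125)

∇f = (4p³ - 4pq + 2p - 4, -2p² + 2q)
(p₁, q₁) = (-3, 4) − 0.125·(-70, -10) = (5.75, 5.25)
(p₂, q₂) = (5.75, 5.25) − 0.125·(647.1875, -55.625) = (-75.1484375, 12.203125)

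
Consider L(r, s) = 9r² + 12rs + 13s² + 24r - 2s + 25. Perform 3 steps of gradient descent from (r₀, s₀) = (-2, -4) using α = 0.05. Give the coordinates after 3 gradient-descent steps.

(-0.71, 2.035)

∇L = (18r + 12s + 24, 12r + 26s - 2)
Step 1: at (-2, -4), ∇L = (-60, -130) → (-2, -4) − 0.05·(-60, -130) = (1, 2.5)
Step 2: at (1, 2.5), ∇L = (72, 75) → (1, 2.5) − 0.05·(72, 75) = (-2.6, -1.25)
Step 3: at (-2.6, -1.25), ∇L = (-37.8, -65.7) → (-2.6, -1.25) − 0.05·(-37.8, -65.7) = (-0.71, 2.035)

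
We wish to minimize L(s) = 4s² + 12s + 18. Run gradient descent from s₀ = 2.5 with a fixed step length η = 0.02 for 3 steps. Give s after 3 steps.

L′(s) = 8s + 12
Step 1: L′(2.5) = 32; s₁ = 2.5 − 0.02·32 = 1.86
Step 2: L′(1.86) = 26.88; s₂ = 1.86 − 0.02·26.88 = 1.3224
Step 3: L′(1.3224) = 22.5792; s₃ = 1.3224 − 0.02·22.5792 = 0.870816

0.870816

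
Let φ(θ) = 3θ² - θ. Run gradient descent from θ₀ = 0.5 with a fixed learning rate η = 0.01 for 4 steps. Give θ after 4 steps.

0.42691632

φ′(θ) = 6θ - 1
θ₁ = 0.5 − 0.01·2 = 0.48
θ₂ = 0.48 − 0.01·1.88 = 0.4612
θ₃ = 0.4612 − 0.01·1.7672 = 0.443528
θ₄ = 0.443528 − 0.01·1.661168 = 0.42691632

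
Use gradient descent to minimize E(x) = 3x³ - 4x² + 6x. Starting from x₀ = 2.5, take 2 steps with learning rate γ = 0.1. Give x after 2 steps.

-6.3830625

E′(x) = 9x² - 8x + 6
x₁ = 2.5 − 0.1·42.25 = -1.725
x₂ = -1.725 − 0.1·46.580625 = -6.3830625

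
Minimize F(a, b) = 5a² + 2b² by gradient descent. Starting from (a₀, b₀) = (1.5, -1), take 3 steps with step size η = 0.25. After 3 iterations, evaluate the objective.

128.14453125

∇F = (10a, 4b)
Step 1: at (1.5, -1), ∇F = (15, -4) → (1.5, -1) − 0.25·(15, -4) = (-2.25, 0)
Step 2: at (-2.25, 0), ∇F = (-22.5, 0) → (-2.25, 0) − 0.25·(-22.5, 0) = (3.375, 0)
Step 3: at (3.375, 0), ∇F = (33.75, 0) → (3.375, 0) − 0.25·(33.75, 0) = (-5.0625, 0)
F(-5.0625, 0) = 128.14453125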